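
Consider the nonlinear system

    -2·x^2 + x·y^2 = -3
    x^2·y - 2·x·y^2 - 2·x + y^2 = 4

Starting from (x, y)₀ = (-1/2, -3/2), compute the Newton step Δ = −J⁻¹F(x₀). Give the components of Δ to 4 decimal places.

(-0.5664, 0.6882)

At (-1/2, -3/2): F = (1.3750, 1.1250).
Jacobian J = [[-4·x + y^2, 2·x·y], [2·x·y - 2·y^2 - 2, x^2 - 4·x·y + 2·y]].
At the point, J = [[4.2500, 1.5000], [-5.0000, -5.7500]] (det J = -16.9375).
Solving J·Δ = −F gives Δ = (-0.5664, 0.6882).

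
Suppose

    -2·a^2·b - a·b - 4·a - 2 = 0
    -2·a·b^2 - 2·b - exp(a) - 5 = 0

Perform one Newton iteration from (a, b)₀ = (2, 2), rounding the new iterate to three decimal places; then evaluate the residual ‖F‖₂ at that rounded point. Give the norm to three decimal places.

15.538

At (2, 2): F = (-30.000, -32.38906).
Jacobian J = [[-4·a·b - b - 4, -2·a^2 - a], [-2·b^2 - exp(a), -4·a·b - 2]].
At the point, J = [[-22.000, -10.000], [-15.38906, -18.000]] (det J = 242.10944).
Solving J·Δ = −F gives Δ = (-0.893, -1.036).
Then the next iterate is (a, b)₁ = (1.107, 0.964).
Re-evaluating at (1.107, 0.964): F = (-9.85781, -12.01073), so ‖F‖₂ = 15.538.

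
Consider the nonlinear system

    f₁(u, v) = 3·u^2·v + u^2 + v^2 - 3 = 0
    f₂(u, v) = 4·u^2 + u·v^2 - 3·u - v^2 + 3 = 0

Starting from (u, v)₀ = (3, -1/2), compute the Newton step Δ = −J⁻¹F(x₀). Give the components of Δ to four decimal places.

At (3, -1/2): F = (-7.2500, 30.5000).
Jacobian J = [[6·u·v + 2·u, 3·u^2 + 2·v], [8·u + v^2 - 3, 2·u·v - 2·v]].
At the point, J = [[-3.0000, 26.0000], [21.2500, -2.0000]] (det J = -546.5000).
Solving J·Δ = −F gives Δ = (-1.4245, 0.1145).

(-1.4245, 0.1145)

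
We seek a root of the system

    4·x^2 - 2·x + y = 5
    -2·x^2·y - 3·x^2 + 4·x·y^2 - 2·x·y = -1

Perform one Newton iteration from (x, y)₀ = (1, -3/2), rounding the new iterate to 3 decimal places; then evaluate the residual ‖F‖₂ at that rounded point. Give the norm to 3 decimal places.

3.701

At (1, -3/2): F = (-4.500, 13.000).
Jacobian J = [[8·x - 2, 1], [-4·x·y - 6·x + 4·y^2 - 2·y, -2·x^2 + 8·x·y - 2·x]].
At the point, J = [[6.000, 1.000], [12.000, -16.000]] (det J = -108.000).
Solving J·Δ = −F gives Δ = (0.546, 1.222).
Then the next iterate is (x, y)₁ = (1.546, -0.278).
Re-evaluating at (1.546, -0.278): F = (1.19046, -3.50394), so ‖F‖₂ = 3.701.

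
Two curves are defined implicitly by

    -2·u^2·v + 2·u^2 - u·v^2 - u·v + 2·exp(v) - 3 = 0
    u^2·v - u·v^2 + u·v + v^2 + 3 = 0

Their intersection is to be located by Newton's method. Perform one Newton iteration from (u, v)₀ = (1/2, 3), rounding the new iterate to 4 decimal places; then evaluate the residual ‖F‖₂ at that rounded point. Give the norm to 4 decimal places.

186.8062

At (1/2, 3): F = (30.171074, 9.7500).
Jacobian J = [[-4·u·v + 4·u - v^2 - v, -2·u^2 - 2·u·v - u + 2·exp(v)], [2·u·v - v^2 + v, u^2 - 2·u·v + u + 2·v]].
At the point, J = [[-16.0000, 36.171074], [-3.0000, 3.7500]] (det J = 48.513222).
Solving J·Δ = −F gives Δ = (4.9373, 1.3499).
Then the next iterate is (u, v)₁ = (5.4373, 4.3499).
Re-evaluating at (5.4373, 4.3499): F = (-172.667296, 71.292212), so ‖F‖₂ = 186.8062.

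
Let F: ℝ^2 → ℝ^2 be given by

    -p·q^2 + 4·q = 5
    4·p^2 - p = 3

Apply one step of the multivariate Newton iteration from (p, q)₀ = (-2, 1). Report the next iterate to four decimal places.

(-1.1176, 0.9853)

At (-2, 1): F = (1.0000, 15.0000).
Jacobian J = [[-q^2, -2·p·q + 4], [8·p - 1, 0]].
At the point, J = [[-1.0000, 8.0000], [-17.0000, 0.0000]] (det J = 136.0000).
Solving J·Δ = −F gives Δ = (0.8824, -0.0147).
Then the next iterate is (p, q)₁ = (-1.1176, 0.9853).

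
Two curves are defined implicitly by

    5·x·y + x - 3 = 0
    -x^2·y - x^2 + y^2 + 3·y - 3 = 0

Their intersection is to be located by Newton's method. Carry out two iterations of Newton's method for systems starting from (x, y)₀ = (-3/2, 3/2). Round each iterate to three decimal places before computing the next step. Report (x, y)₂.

At (-3/2, 3/2): F = (-15.750, -1.875).
Jacobian J = [[5·y + 1, 5·x], [-2·x·y - 2·x, -x^2 + 2·y + 3]].
At the point, J = [[8.500, -7.500], [7.500, 3.750]] (det J = 88.125).
Solving J·Δ = −F gives Δ = (0.830, -1.160).
Then the next iterate is (x, y)₁ = (-0.670, 0.340).
Round to (-0.670, 0.340) and repeat: F = (-4.809, -2.46593), J = [[2.700, -3.350], [1.79560, 3.23110]].
Δ = (1.615, -0.134), so (x, y)₂ = (0.945, 0.206).

(0.945, 0.206)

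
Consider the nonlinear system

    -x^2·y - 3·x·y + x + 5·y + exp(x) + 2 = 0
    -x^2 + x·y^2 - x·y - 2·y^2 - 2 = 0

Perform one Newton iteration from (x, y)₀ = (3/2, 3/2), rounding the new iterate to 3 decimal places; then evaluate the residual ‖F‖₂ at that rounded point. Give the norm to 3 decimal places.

603.982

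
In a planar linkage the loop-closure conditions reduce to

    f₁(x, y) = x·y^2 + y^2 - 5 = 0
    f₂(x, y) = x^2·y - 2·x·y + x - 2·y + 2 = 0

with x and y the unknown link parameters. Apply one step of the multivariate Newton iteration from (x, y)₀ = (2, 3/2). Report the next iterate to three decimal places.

(1.691, 1.383)

At (2, 3/2): F = (1.750, 1.000).
Jacobian J = [[y^2, 2·x·y + 2·y], [2·x·y - 2·y + 1, x^2 - 2·x - 2]].
At the point, J = [[2.250, 9.000], [4.000, -2.000]] (det J = -40.500).
Solving J·Δ = −F gives Δ = (-0.309, -0.117).
Then the next iterate is (x, y)₁ = (1.691, 1.383).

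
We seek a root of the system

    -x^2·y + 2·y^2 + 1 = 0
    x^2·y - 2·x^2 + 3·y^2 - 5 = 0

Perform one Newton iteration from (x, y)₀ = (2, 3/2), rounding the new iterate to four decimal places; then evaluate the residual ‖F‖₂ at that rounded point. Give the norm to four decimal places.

0.0088

At (2, 3/2): F = (-0.5000, -0.2500).
Jacobian J = [[-2·x·y, -x^2 + 4·y], [2·x·y - 4·x, x^2 + 6·y]].
At the point, J = [[-6.0000, 2.0000], [-2.0000, 13.0000]] (det J = -74.0000).
Solving J·Δ = −F gives Δ = (-0.0811, 0.0068).
Then the next iterate is (x, y)₁ = (1.9189, 1.5068).
Re-evaluating at (1.9189, 1.5068): F = (-0.007412, -0.004711), so ‖F‖₂ = 0.0088.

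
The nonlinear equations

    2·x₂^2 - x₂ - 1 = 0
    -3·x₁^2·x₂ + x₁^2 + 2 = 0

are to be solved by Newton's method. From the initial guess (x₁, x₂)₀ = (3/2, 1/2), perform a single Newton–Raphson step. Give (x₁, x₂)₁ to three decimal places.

At (3/2, 1/2): F = (-1.000, 0.875).
Jacobian J = [[0, 4·x₂ - 1], [-6·x₁·x₂ + 2·x₁, -3·x₁^2]].
At the point, J = [[0.000, 1.000], [-1.500, -6.750]] (det J = 1.500).
Solving J·Δ = −F gives Δ = (-3.917, 1.000).
Then the next iterate is (x₁, x₂)₁ = (-2.417, 1.500).

(-2.417, 1.500)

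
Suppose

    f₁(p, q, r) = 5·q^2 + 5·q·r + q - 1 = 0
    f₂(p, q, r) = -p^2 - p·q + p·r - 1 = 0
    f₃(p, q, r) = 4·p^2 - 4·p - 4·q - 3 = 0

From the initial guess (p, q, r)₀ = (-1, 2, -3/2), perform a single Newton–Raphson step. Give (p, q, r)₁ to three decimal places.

At (-1, 2, -3/2): F = (6.000, 1.500, -3.000).
Jacobian J = [[0, 10·q + 5·r + 1, 5·q], [-2·p - q + r, -p, p], [8·p - 4, -4, 0]].
At the point, J = [[0.000, 13.500, 10.000], [-1.500, 1.000, -1.000], [-12.000, -4.000, 0.000]] (det J = 342.000).
Solving J·Δ = −F gives Δ = (0.039, -0.868, 0.572).
Then the next iterate is (p, q, r)₁ = (-0.961, 1.132, -0.928).

(-0.961, 1.132, -0.928)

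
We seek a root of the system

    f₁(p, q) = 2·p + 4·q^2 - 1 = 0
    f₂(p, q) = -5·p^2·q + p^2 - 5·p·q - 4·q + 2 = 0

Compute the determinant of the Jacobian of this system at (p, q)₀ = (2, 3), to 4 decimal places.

J = [[2, 8·q], [-10·p·q + 2·p - 5·q, -5·p^2 - 5·p - 4]].
At the point, J = [[2.0000, 24.0000], [-71.0000, -34.0000]].
det J = 1636.0000.

1636.0000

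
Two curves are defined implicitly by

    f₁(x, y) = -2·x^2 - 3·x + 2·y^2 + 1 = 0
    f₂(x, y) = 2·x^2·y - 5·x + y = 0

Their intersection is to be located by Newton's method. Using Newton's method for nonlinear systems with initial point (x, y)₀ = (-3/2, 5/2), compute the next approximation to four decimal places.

(-0.8614, 0.9584)

At (-3/2, 5/2): F = (13.5000, 21.2500).
Jacobian J = [[-4·x - 3, 4·y], [4·x·y - 5, 2·x^2 + 1]].
At the point, J = [[3.0000, 10.0000], [-20.0000, 5.5000]] (det J = 216.5000).
Solving J·Δ = −F gives Δ = (0.6386, -1.5416).
Then the next iterate is (x, y)₁ = (-0.8614, 0.9584).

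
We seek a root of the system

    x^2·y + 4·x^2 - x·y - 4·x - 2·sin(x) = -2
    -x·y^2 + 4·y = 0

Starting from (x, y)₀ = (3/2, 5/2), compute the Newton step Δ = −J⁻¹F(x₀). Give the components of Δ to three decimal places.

At (3/2, 5/2): F = (4.88001, 0.625).
Jacobian J = [[2·x·y + 8·x - y - 2·cos(x) - 4, x^2 - x], [-y^2, -2·x·y + 4]].
At the point, J = [[12.85853, 0.750], [-6.250, -3.500]] (det J = -40.31734).
Solving J·Δ = −F gives Δ = (-0.435, 0.956).

(-0.435, 0.956)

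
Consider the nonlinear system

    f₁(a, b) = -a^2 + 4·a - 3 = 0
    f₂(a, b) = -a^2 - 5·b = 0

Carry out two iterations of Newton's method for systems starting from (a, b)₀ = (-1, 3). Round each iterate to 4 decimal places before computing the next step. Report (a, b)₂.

(0.8667, -0.0933)

At (-1, 3): F = (-8.0000, -16.0000).
Jacobian J = [[-2·a + 4, 0], [-2·a, -5]].
At the point, J = [[6.0000, 0.0000], [2.0000, -5.0000]] (det J = -30.0000).
Solving J·Δ = −F gives Δ = (1.3333, -2.6667).
Then the next iterate is (a, b)₁ = (0.3333, 0.3333).
Round to (0.3333, 0.3333) and repeat: F = (-1.777889, -1.777589), J = [[3.3334, 0.0000], [-0.6666, -5.0000]].
Δ = (0.5334, -0.4266), so (a, b)₂ = (0.8667, -0.0933).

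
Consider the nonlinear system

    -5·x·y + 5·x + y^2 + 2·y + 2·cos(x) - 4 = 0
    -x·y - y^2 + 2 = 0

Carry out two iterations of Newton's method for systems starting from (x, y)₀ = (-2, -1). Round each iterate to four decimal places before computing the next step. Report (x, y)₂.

(0.1909, -1.5403)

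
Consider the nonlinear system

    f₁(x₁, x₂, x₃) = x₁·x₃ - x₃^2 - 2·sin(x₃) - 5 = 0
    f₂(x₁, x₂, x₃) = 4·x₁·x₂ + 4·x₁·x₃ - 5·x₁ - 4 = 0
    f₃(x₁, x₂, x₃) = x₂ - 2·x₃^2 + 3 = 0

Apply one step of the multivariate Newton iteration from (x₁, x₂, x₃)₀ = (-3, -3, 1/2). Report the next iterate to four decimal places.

At (-3, -3, 1/2): F = (-7.708851, 41.0000, -0.5000).
Jacobian J = [[x₃, 0, x₁ - 2·x₃ - 2·cos(x₃)], [4·x₂ + 4·x₃ - 5, 4·x₁, 4·x₁], [0, 1, -4·x₃]].
At the point, J = [[0.5000, 0.0000, -5.755165], [-15.0000, -12.0000, -12.0000], [0.0000, 1.0000, -2.0000]] (det J = 104.327477).
Solving J·Δ = −F gives Δ = (4.5908, -1.3812, -0.9406).
Then the next iterate is (x₁, x₂, x₃)₁ = (1.5908, -4.3812, -0.4406).

(1.5908, -4.3812, -0.4406)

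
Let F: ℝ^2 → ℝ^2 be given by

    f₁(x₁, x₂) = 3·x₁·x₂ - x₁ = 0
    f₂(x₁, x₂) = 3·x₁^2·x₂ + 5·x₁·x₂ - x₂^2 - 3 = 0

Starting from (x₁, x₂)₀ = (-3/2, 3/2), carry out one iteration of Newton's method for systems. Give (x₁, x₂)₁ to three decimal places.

At (-3/2, 3/2): F = (-5.250, -6.375).
Jacobian J = [[3·x₂ - 1, 3·x₁], [6·x₁·x₂ + 5·x₂, 3·x₁^2 + 5·x₁ - 2·x₂]].
At the point, J = [[3.500, -4.500], [-6.000, -3.750]] (det J = -40.125).
Solving J·Δ = −F gives Δ = (-0.224, -1.341).
Then the next iterate is (x₁, x₂)₁ = (-1.724, 0.159).

(-1.724, 0.159)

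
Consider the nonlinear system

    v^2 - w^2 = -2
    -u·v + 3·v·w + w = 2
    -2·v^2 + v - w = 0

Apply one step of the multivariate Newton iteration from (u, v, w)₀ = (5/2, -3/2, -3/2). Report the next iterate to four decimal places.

(0.7500, -0.8611, -1.5278)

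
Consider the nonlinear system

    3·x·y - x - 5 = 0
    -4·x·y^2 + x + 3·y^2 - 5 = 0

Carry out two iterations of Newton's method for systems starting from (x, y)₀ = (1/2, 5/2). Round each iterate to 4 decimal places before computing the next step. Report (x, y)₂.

(0.6266, 2.9905)

At (1/2, 5/2): F = (-1.7500, 1.7500).
Jacobian J = [[3·y - 1, 3·x], [-4·y^2 + 1, -8·x·y + 6·y]].
At the point, J = [[6.5000, 1.5000], [-24.0000, 5.0000]] (det J = 68.5000).
Solving J·Δ = −F gives Δ = (0.1661, 0.4471).
Then the next iterate is (x, y)₁ = (0.6661, 2.9471).
Round to (0.6661, 2.9471) and repeat: F = (0.223090, -1.419080), J = [[7.8413, 1.9983], [-33.741594, 1.978094]].
Δ = (-0.0395, 0.0434), so (x, y)₂ = (0.6266, 2.9905).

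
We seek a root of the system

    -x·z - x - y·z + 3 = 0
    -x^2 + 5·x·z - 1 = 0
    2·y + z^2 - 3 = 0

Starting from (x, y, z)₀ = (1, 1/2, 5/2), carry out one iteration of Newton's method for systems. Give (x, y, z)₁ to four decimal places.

At (1, 1/2, 5/2): F = (-1.7500, 10.5000, 4.2500).
Jacobian J = [[-z - 1, -z, -x - y], [-2·x + 5·z, 0, 5·x], [0, 2, 2·z]].
At the point, J = [[-3.5000, -2.5000, -1.5000], [10.5000, 0.0000, 5.0000], [0.0000, 2.0000, 5.0000]] (det J = 134.7500).
Solving J·Δ = −F gives Δ = (-0.4759, 0.6266, -1.1006).
Then the next iterate is (x, y, z)₁ = (0.5241, 1.1266, 1.3994).

(0.5241, 1.1266, 1.3994)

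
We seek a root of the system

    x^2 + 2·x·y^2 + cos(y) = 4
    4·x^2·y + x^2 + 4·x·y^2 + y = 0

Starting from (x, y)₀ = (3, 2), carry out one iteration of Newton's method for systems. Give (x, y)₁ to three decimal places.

At (3, 2): F = (28.58385, 131.000).
Jacobian J = [[2·x + 2·y^2, 4·x·y - sin(y)], [8·x·y + 2·x + 4·y^2, 4·x^2 + 8·x·y + 1]].
At the point, J = [[14.000, 23.09070], [70.000, 85.000]] (det J = -426.34918).
Solving J·Δ = −F gives Δ = (-1.396, -0.391).
Then the next iterate is (x, y)₁ = (1.604, 1.609).

(1.604, 1.609)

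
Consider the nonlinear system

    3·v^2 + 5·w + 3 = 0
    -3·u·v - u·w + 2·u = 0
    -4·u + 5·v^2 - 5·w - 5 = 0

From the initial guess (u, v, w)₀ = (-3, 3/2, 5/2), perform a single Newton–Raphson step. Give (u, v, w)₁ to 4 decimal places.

(-3.5795, 0.2367, 0.3239)

At (-3, 3/2, 5/2): F = (22.2500, 15.0000, 5.7500).
Jacobian J = [[0, 6·v, 5], [-3·v - w + 2, -3·u, -u], [-4, 10·v, -5]].
At the point, J = [[0.0000, 9.0000, 5.0000], [-5.0000, 9.0000, 3.0000], [-4.0000, 15.0000, -5.0000]] (det J = -528.0000).
Solving J·Δ = −F gives Δ = (-0.5795, -1.2633, -2.1761).
Then the next iterate is (u, v, w)₁ = (-3.5795, 0.2367, 0.3239).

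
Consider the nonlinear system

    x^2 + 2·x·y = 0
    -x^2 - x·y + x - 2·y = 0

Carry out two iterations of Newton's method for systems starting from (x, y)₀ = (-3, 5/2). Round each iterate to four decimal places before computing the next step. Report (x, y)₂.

At (-3, 5/2): F = (-6.0000, -9.5000).
Jacobian J = [[2·x + 2·y, 2·x], [-2·x - y + 1, -x - 2]].
At the point, J = [[-1.0000, -6.0000], [4.5000, 1.0000]] (det J = 26.0000).
Solving J·Δ = −F gives Δ = (2.4231, -1.4038).
Then the next iterate is (x, y)₁ = (-0.5769, 1.0962).
Round to (-0.5769, 1.0962) and repeat: F = (-0.931982, -2.469716), J = [[1.0386, -1.1538], [1.0576, -1.4231]].
Δ = (-5.9093, -6.1270), so (x, y)₂ = (-6.4862, -5.0308).

(-6.4862, -5.0308)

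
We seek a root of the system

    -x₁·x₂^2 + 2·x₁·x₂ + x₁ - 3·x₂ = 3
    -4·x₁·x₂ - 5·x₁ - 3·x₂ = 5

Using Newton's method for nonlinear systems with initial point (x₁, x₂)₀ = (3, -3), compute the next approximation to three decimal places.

(2.762, -1.444)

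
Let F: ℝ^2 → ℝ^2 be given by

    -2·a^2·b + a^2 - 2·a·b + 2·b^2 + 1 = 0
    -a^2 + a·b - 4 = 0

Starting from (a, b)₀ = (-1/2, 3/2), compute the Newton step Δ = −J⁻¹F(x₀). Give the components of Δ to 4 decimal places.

(1.8571, -0.7143)

At (-1/2, 3/2): F = (6.5000, -5.0000).
Jacobian J = [[-4·a·b + 2·a - 2·b, -2·a^2 - 2·a + 4·b], [-2·a + b, a]].
At the point, J = [[-1.0000, 6.5000], [2.5000, -0.5000]] (det J = -15.7500).
Solving J·Δ = −F gives Δ = (1.8571, -0.7143).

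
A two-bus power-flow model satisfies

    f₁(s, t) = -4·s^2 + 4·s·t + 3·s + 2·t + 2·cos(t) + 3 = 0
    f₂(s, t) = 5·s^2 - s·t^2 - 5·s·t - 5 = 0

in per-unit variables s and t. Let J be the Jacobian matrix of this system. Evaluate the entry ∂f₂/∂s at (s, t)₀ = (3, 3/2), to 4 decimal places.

20.2500

∂f₂/∂s = 10·s - t^2 - 5·t.
At (3, 3/2) this is 20.2500.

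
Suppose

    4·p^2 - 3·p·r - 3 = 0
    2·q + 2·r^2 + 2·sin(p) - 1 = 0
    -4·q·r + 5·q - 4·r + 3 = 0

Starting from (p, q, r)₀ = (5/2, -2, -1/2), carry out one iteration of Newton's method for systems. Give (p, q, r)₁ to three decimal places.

At (5/2, -2, -1/2): F = (25.750, -3.30306, -9.000).
Jacobian J = [[8·p - 3·r, 0, -3·p], [2·cos(p), 2, 4·r], [0, -4·r + 5, -4·q - 4]].
At the point, J = [[21.500, 0.000, -7.500], [-1.60229, 2.000, -2.000], [0.000, 7.000, 4.000]] (det J = 557.12008).
Solving J·Δ = −F gives Δ = (-1.086, 1.102, 0.321).
Then the next iterate is (p, q, r)₁ = (1.414, -0.898, -0.179).

(1.414, -0.898, -0.179)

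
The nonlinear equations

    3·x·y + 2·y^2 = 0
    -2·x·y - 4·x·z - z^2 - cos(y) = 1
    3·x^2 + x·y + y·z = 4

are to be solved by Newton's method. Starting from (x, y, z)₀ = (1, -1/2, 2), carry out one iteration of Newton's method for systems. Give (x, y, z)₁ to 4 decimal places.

(0.8632, 0.2948, 0.2637)

At (1, -1/2, 2): F = (-1.0000, -12.877583, -2.5000).
Jacobian J = [[3·y, 3·x + 4·y, 0], [-2·y - 4·z, -2·x + sin(y), -4·x - 2·z], [6·x + y, x + z, y]].
At the point, J = [[-1.5000, 1.0000, 0.0000], [-7.0000, -2.479426, -8.0000], [5.5000, 3.0000, -0.5000]] (det J = -85.359569).
Solving J·Δ = −F gives Δ = (-0.1368, 0.7948, -1.7363).
Then the next iterate is (x, y, z)₁ = (0.8632, 0.2948, 0.2637).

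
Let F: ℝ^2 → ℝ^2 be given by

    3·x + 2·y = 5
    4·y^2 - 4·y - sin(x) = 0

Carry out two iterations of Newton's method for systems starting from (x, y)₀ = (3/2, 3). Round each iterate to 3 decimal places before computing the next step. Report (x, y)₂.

At (3/2, 3): F = (5.500, 23.00251).
Jacobian J = [[3, 2], [-cos(x), 8·y - 4]].
At the point, J = [[3.000, 2.000], [-0.07074, 20.000]] (det J = 60.14147).
Solving J·Δ = −F gives Δ = (-1.064, -1.154).
Then the next iterate is (x, y)₁ = (0.436, 1.846).
Round to (0.436, 1.846) and repeat: F = (0.000, 5.82455), J = [[3.000, 2.000], [-0.90645, 10.768]].
Δ = (0.341, -0.512), so (x, y)₂ = (0.777, 1.334).

(0.777, 1.334)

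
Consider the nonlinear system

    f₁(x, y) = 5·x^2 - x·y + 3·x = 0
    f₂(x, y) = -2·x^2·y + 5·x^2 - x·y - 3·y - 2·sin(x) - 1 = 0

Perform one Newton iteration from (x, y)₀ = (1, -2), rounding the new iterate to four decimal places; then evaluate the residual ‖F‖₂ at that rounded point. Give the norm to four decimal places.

At (1, -2): F = (10.0000, 14.317058).
Jacobian J = [[10·x - y + 3, -x], [-4·x·y + 10·x - y - 2·cos(x), -2·x^2 - x - 3]].
At the point, J = [[15.0000, -1.0000], [18.919395, -6.0000]] (det J = -71.080605).
Solving J·Δ = −F gives Δ = (-0.6427, 0.3596).
Then the next iterate is (x, y)₁ = (0.3573, -1.6404).
Re-evaluating at (0.3573, -1.6404): F = (2.296331, 4.864977), so ‖F‖₂ = 5.3797.

5.3797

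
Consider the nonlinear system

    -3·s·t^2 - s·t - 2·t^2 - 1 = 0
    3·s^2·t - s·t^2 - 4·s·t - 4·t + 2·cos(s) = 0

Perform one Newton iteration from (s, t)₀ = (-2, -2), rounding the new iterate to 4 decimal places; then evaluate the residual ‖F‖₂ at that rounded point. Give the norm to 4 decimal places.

At (-2, -2): F = (11.0000, -24.832294).
Jacobian J = [[-3·t^2 - t, -6·s·t - s - 4·t], [6·s·t - t^2 - 4·t - 2·sin(s), 3·s^2 - 2·s·t - 4·s - 4]].
At the point, J = [[-10.0000, -14.0000], [29.818595, 8.0000]] (det J = 337.460328).
Solving J·Δ = −F gives Δ = (0.7694, 0.2361).
Then the next iterate is (s, t)₁ = (-1.2306, -1.7639).
Re-evaluating at (-1.2306, -1.7639): F = (2.093115, -5.144483), so ‖F‖₂ = 5.5540.

5.5540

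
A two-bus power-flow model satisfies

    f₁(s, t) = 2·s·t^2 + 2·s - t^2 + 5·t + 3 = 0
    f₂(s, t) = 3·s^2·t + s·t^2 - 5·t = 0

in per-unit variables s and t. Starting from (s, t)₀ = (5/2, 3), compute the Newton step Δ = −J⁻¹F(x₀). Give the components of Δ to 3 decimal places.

(-0.154, -1.928)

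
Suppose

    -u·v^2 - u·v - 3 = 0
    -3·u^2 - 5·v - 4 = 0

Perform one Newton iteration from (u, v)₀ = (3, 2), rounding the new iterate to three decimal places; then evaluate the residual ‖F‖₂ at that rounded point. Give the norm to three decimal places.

14.860

At (3, 2): F = (-21.000, -41.000).
Jacobian J = [[-v^2 - v, -2·u·v - u], [-6·u, -5]].
At the point, J = [[-6.000, -15.000], [-18.000, -5.000]] (det J = -240.000).
Solving J·Δ = −F gives Δ = (-2.125, -0.550).
Then the next iterate is (u, v)₁ = (0.875, 1.450).
Re-evaluating at (0.875, 1.450): F = (-6.10844, -13.54688), so ‖F‖₂ = 14.860.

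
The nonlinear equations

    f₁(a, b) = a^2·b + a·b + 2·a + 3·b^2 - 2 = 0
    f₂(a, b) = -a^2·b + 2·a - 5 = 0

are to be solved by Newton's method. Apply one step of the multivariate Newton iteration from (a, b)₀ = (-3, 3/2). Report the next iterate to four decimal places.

(-0.4221, 1.9286)

At (-3, 3/2): F = (7.7500, -24.5000).
Jacobian J = [[2·a·b + b + 2, a^2 + a + 6·b], [-2·a·b + 2, -a^2]].
At the point, J = [[-5.5000, 15.0000], [11.0000, -9.0000]] (det J = -115.5000).
Solving J·Δ = −F gives Δ = (2.5779, 0.4286).
Then the next iterate is (a, b)₁ = (-0.4221, 1.9286).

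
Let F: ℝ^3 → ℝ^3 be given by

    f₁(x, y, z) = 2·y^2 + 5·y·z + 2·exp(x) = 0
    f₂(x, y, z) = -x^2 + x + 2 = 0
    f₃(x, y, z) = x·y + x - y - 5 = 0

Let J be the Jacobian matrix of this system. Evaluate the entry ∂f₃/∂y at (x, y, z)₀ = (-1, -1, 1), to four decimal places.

∂f₃/∂y = x - 1.
At (-1, -1, 1) this is -2.0000.

-2.0000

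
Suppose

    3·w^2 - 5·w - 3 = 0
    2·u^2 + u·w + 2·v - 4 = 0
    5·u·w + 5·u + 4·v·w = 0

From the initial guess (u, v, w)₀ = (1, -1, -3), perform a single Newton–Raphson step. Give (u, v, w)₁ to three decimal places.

(-6.033, 5.168, -1.304)

At (1, -1, -3): F = (39.000, -7.000, 2.000).
Jacobian J = [[0, 0, 6·w - 5], [4·u + w, 2, u], [5·w + 5, 4·w, 5·u + 4·v]].
At the point, J = [[0.000, 0.000, -23.000], [1.000, 2.000, 1.000], [-10.000, -12.000, 1.000]] (det J = -184.000).
Solving J·Δ = −F gives Δ = (-7.033, 6.168, 1.696).
Then the next iterate is (u, v, w)₁ = (-6.033, 5.168, -1.304).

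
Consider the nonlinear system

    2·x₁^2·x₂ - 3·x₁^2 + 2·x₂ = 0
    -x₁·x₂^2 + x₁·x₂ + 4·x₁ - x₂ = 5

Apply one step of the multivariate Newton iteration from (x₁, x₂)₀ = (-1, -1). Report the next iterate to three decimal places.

(0.083, -1.958)

At (-1, -1): F = (-7.000, -6.000).
Jacobian J = [[4·x₁·x₂ - 6·x₁, 2·x₁^2 + 2], [-x₂^2 + x₂ + 4, -2·x₁·x₂ + x₁ - 1]].
At the point, J = [[10.000, 4.000], [2.000, -4.000]] (det J = -48.000).
Solving J·Δ = −F gives Δ = (1.083, -0.958).
Then the next iterate is (x₁, x₂)₁ = (0.083, -1.958).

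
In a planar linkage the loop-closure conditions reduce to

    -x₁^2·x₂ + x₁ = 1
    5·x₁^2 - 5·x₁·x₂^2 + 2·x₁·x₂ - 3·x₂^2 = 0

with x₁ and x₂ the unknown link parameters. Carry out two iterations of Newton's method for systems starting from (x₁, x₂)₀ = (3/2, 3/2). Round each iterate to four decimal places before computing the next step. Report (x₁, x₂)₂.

At (3/2, 3/2): F = (-2.8750, -7.8750).
Jacobian J = [[-2·x₁·x₂ + 1, -x₁^2], [10·x₁ - 5·x₂^2 + 2·x₂, -10·x₁·x₂ + 2·x₁ - 6·x₂]].
At the point, J = [[-3.5000, -2.2500], [6.7500, -28.5000]] (det J = 114.9375).
Solving J·Δ = −F gives Δ = (-0.5587, -0.4086).
Then the next iterate is (x₁, x₂)₁ = (0.9413, 1.0914).
Round to (0.9413, 1.0914) and repeat: F = (-1.025730, -2.694730), J = [[-1.054670, -0.886046], [5.640030, -14.939148]].
Δ = (-0.6233, -0.4157), so (x₁, x₂)₂ = (0.3180, 0.6757).

(0.3180, 0.6757)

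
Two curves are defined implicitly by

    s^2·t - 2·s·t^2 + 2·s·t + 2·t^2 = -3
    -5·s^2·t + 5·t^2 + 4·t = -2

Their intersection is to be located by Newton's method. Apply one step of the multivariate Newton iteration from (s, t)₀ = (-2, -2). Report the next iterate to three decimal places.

At (-2, -2): F = (27.000, 54.000).
Jacobian J = [[2·s·t - 2·t^2 + 2·t, s^2 - 4·s·t + 2·s + 4·t], [-10·s·t, -5·s^2 + 10·t + 4]].
At the point, J = [[-4.000, -24.000], [-40.000, -36.000]] (det J = -816.000).
Solving J·Δ = −F gives Δ = (0.397, 1.059).
Then the next iterate is (s, t)₁ = (-1.603, -0.941).

(-1.603, -0.941)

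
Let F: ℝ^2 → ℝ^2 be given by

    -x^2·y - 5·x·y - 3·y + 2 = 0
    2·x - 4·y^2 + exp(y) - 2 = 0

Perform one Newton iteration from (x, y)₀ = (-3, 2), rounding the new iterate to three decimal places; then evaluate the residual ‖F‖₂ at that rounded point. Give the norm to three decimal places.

8.999

At (-3, 2): F = (8.000, -16.61094).
Jacobian J = [[-2·x·y - 5·y, -x^2 - 5·x - 3], [2, -8·y + exp(y)]].
At the point, J = [[2.000, 3.000], [2.000, -8.61094]] (det J = -23.22189).
Solving J·Δ = −F gives Δ = (-0.821, -2.120).
Then the next iterate is (x, y)₁ = (-3.821, -0.120).
Re-evaluating at (-3.821, -0.120): F = (1.81940, -8.81268), so ‖F‖₂ = 8.999.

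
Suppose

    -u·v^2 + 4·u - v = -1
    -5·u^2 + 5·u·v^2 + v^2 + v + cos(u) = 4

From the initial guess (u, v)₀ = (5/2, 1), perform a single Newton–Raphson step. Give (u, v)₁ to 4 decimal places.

(4.5382, 3.2691)

At (5/2, 1): F = (7.5000, -21.551144).
Jacobian J = [[-v^2 + 4, -2·u·v - 1], [-10·u + 5·v^2 - sin(u), 10·u·v + 2·v + 1]].
At the point, J = [[3.0000, -6.0000], [-20.598472, 28.0000]] (det J = -39.590833).
Solving J·Δ = −F gives Δ = (2.0382, 2.2691).
Then the next iterate is (u, v)₁ = (4.5382, 3.2691).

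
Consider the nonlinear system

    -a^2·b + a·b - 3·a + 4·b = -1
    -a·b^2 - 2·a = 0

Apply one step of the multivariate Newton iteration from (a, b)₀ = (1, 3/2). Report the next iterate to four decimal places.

(0.8361, 0.3156)

At (1, 3/2): F = (4.0000, -4.2500).
Jacobian J = [[-2·a·b + b - 3, -a^2 + a + 4], [-b^2 - 2, -2·a·b]].
At the point, J = [[-4.5000, 4.0000], [-4.2500, -3.0000]] (det J = 30.5000).
Solving J·Δ = −F gives Δ = (-0.1639, -1.1844).
Then the next iterate is (a, b)₁ = (0.8361, 0.3156).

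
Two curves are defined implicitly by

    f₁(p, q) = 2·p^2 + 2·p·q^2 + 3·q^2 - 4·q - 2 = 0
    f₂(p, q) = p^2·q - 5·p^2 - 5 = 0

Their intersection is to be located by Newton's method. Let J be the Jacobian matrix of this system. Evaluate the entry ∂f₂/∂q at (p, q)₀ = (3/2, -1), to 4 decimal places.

2.2500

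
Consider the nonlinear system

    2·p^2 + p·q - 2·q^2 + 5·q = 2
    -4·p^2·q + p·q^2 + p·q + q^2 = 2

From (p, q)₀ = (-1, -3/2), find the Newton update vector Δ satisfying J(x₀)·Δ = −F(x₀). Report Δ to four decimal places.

(0.0179, 1.0598)

At (-1, -3/2): F = (-10.5000, 5.5000).
Jacobian J = [[4·p + q, p - 4·q + 5], [-8·p·q + q^2 + q, -4·p^2 + 2·p·q + p + 2·q]].
At the point, J = [[-5.5000, 10.0000], [-11.2500, -5.0000]] (det J = 140.0000).
Solving J·Δ = −F gives Δ = (0.0179, 1.0598).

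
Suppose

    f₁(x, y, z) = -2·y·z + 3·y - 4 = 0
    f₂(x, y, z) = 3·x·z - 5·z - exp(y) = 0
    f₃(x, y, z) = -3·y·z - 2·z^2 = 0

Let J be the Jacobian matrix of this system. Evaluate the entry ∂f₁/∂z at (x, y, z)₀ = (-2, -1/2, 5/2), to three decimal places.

∂f₁/∂z = -2·y.
At (-2, -1/2, 5/2) this is 1.000.

1.000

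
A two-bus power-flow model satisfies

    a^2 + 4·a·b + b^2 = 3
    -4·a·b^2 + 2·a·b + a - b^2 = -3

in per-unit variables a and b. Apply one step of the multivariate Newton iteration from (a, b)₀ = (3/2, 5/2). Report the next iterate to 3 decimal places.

At (3/2, 5/2): F = (20.500, -31.750).
Jacobian J = [[2·a + 4·b, 4·a + 2·b], [-4·b^2 + 2·b + 1, -8·a·b + 2·a - 2·b]].
At the point, J = [[13.000, 11.000], [-19.000, -32.000]] (det J = -207.000).
Solving J·Δ = −F gives Δ = (-1.482, -0.112).
Then the next iterate is (a, b)₁ = (0.018, 2.388).

(0.018, 2.388)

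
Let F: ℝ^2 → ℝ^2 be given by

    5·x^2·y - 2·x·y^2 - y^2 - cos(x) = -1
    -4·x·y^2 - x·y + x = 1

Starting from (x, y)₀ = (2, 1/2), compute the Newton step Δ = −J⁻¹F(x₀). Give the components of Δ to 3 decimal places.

At (2, 1/2): F = (10.16615, -2.000).
Jacobian J = [[10·x·y - 2·y^2 + sin(x), 5·x^2 - 4·x·y - 2·y], [-4·y^2 - y + 1, -8·x·y - x]].
At the point, J = [[10.40930, 15.000], [-0.500, -10.000]] (det J = -96.59297).
Solving J·Δ = −F gives Δ = (-0.742, -0.163).

(-0.742, -0.163)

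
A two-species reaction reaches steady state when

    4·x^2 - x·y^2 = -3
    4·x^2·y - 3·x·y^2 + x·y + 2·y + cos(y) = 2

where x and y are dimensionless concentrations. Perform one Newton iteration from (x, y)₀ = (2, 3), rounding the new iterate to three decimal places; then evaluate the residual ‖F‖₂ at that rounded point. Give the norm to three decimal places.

0.168

At (2, 3): F = (1.000, 3.01001).
Jacobian J = [[8·x - y^2, -2·x·y], [8·x·y - 3·y^2 + y, 4·x^2 - 6·x·y + x - sin(y) + 2]].
At the point, J = [[7.000, -12.000], [24.000, -16.14112]] (det J = 175.01216).
Solving J·Δ = −F gives Δ = (-0.114, 0.017).
Then the next iterate is (x, y)₁ = (1.886, 3.017).
Re-evaluating at (1.886, 3.017): F = (0.06107, 0.15689), so ‖F‖₂ = 0.168.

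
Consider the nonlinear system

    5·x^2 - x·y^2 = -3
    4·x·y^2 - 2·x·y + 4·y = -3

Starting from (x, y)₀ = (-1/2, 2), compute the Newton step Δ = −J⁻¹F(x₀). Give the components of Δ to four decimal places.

At (-1/2, 2): F = (6.2500, 5.0000).
Jacobian J = [[10·x - y^2, -2·x·y], [4·y^2 - 2·y, 8·x·y - 2·x + 4]].
At the point, J = [[-9.0000, 2.0000], [12.0000, -3.0000]] (det J = 3.0000).
Solving J·Δ = −F gives Δ = (9.5833, 40.0000).

(9.5833, 40.0000)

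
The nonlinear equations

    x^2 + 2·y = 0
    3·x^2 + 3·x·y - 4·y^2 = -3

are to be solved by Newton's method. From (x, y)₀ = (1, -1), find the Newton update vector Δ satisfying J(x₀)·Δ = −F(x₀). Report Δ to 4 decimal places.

At (1, -1): F = (-1.0000, -1.0000).
Jacobian J = [[2·x, 2], [6·x + 3·y, 3·x - 8·y]].
At the point, J = [[2.0000, 2.0000], [3.0000, 11.0000]] (det J = 16.0000).
Solving J·Δ = −F gives Δ = (0.5625, -0.0625).

(0.5625, -0.0625)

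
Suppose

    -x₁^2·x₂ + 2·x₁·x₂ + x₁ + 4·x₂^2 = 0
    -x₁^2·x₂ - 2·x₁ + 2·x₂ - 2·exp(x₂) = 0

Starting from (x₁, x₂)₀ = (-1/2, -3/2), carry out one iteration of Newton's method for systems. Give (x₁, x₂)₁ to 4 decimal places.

(-0.7732, -0.6448)

At (-1/2, -3/2): F = (10.3750, -2.071260).
Jacobian J = [[-2·x₁·x₂ + 2·x₂ + 1, -x₁^2 + 2·x₁ + 8·x₂], [-2·x₁·x₂ - 2, -x₁^2 - 2·exp(x₂) + 2]].
At the point, J = [[-3.5000, -13.2500], [-3.5000, 1.303740]] (det J = -50.938089).
Solving J·Δ = −F gives Δ = (-0.2732, 0.8552).
Then the next iterate is (x₁, x₂)₁ = (-0.7732, -0.6448).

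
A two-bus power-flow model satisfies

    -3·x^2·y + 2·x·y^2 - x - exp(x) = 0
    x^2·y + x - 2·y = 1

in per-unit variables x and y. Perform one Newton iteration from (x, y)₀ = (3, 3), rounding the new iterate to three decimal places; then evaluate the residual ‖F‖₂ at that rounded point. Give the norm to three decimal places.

At (3, 3): F = (-50.08554, 23.000).
Jacobian J = [[-6·x·y + 2·y^2 - exp(x) - 1, -3·x^2 + 4·x·y], [2·x·y + 1, x^2 - 2]].
At the point, J = [[-57.08554, 9.000], [19.000, 7.000]] (det J = -570.59876).
Solving J·Δ = −F gives Δ = (-0.977, -0.633).
Then the next iterate is (x, y)₁ = (2.023, 2.367).
Re-evaluating at (2.023, 2.367): F = (-15.97654, 5.97602), so ‖F‖₂ = 17.058.

17.058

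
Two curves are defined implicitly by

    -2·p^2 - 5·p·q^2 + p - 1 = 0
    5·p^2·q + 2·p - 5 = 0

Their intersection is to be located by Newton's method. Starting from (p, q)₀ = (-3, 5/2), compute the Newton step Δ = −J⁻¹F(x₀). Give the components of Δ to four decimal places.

(0.9420, -0.7275)

At (-3, 5/2): F = (71.7500, 101.5000).
Jacobian J = [[-4·p - 5·q^2 + 1, -10·p·q], [10·p·q + 2, 5·p^2]].
At the point, J = [[-18.2500, 75.0000], [-73.0000, 45.0000]] (det J = 4653.7500).
Solving J·Δ = −F gives Δ = (0.9420, -0.7275).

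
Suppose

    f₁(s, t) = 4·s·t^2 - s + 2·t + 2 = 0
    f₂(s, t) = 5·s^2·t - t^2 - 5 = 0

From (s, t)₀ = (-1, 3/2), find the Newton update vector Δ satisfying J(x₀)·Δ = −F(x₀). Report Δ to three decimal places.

At (-1, 3/2): F = (-3.000, 0.250).
Jacobian J = [[4·t^2 - 1, 8·s·t + 2], [10·s·t, 5·s^2 - 2·t]].
At the point, J = [[8.000, -10.000], [-15.000, 2.000]] (det J = -134.000).
Solving J·Δ = −F gives Δ = (-0.026, -0.321).

(-0.026, -0.321)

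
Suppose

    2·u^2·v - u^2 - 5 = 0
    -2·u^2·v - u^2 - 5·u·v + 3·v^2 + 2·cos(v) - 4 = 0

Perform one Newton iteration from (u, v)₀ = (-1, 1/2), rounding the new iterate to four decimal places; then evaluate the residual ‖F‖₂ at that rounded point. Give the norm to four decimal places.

536.9054

At (-1, 1/2): F = (-5.0000, -0.994835).
Jacobian J = [[4·u·v - 2·u, 2·u^2], [-4·u·v - 2·u - 5·v, -2·u^2 - 5·u + 6·v - 2·sin(v)]].
At the point, J = [[0.0000, 2.0000], [1.5000, 5.041149]] (det J = -3.0000).
Solving J·Δ = −F gives Δ = (-7.7387, 2.5000).
Then the next iterate is (u, v)₁ = (-8.7387, 3.0000).
Re-evaluating at (-8.7387, 3.0000): F = (376.824388, -382.453629), so ‖F‖₂ = 536.9054.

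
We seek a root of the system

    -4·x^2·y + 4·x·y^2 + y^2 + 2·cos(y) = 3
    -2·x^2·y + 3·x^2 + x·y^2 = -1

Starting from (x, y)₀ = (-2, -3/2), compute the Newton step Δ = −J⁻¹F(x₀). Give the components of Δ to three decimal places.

(0.846, 1.044)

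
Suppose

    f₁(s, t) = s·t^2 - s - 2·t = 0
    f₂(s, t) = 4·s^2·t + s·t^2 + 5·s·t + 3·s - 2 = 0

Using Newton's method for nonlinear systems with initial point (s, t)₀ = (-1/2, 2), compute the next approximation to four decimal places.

(0.0784, 1.0588)

At (-1/2, 2): F = (-5.5000, -8.5000).
Jacobian J = [[t^2 - 1, 2·s·t - 2], [8·s·t + t^2 + 5·t + 3, 4·s^2 + 2·s·t + 5·s]].
At the point, J = [[3.0000, -4.0000], [9.0000, -3.5000]] (det J = 25.5000).
Solving J·Δ = −F gives Δ = (0.5784, -0.9412).
Then the next iterate is (s, t)₁ = (0.0784, 1.0588).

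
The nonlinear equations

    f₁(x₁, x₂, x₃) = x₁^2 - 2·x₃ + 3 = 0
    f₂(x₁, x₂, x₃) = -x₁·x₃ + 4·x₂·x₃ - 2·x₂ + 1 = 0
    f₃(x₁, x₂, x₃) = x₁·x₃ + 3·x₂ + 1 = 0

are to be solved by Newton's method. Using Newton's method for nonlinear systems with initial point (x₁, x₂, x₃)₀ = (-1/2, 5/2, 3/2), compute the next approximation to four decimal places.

(-0.1904, -0.2431, 1.4702)

At (-1/2, 5/2, 3/2): F = (0.2500, 11.7500, 7.7500).
Jacobian J = [[2·x₁, 0, -2], [-x₃, 4·x₃ - 2, -x₁ + 4·x₂], [x₃, 3, x₁]].
At the point, J = [[-1.0000, 0.0000, -2.0000], [-1.5000, 4.0000, 10.5000], [1.5000, 3.0000, -0.5000]] (det J = 54.5000).
Solving J·Δ = −F gives Δ = (0.3096, -2.7431, -0.0298).
Then the next iterate is (x₁, x₂, x₃)₁ = (-0.1904, -0.2431, 1.4702).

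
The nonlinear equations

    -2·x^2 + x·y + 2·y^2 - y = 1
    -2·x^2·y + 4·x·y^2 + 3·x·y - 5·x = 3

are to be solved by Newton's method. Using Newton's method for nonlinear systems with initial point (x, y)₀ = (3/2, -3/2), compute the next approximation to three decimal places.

(1.236, -1.458)

At (3/2, -3/2): F = (-1.750, 3.000).
Jacobian J = [[-4·x + y, x + 4·y - 1], [-4·x·y + 4·y^2 + 3·y - 5, -2·x^2 + 8·x·y + 3·x]].
At the point, J = [[-7.500, -5.500], [8.500, -18.000]] (det J = 181.750).
Solving J·Δ = −F gives Δ = (-0.264, 0.042).
Then the next iterate is (x, y)₁ = (1.236, -1.458).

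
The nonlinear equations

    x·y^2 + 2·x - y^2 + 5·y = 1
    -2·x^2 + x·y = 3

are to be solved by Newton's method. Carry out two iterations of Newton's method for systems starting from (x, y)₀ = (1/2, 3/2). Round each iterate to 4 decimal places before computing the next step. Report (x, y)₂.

(-0.9438, 3.2204)

At (1/2, 3/2): F = (6.3750, -2.7500).
Jacobian J = [[y^2 + 2, 2·x·y - 2·y + 5], [-4·x + y, x]].
At the point, J = [[4.2500, 3.5000], [-0.5000, 0.5000]] (det J = 3.8750).
Solving J·Δ = −F gives Δ = (-3.3065, 2.1935).
Then the next iterate is (x, y)₁ = (-2.8065, 3.6935).
Round to (-2.8065, 3.6935) and repeat: F = (-40.073553, -29.118692), J = [[15.641942, -23.118616], [14.9195, -2.8065]].
Δ = (1.8627, -0.4731), so (x, y)₂ = (-0.9438, 3.2204).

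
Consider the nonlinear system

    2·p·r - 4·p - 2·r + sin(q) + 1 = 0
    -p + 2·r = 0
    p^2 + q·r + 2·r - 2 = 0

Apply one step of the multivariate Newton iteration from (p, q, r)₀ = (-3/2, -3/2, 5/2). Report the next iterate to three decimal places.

At (-3/2, -3/2, 5/2): F = (-6.49749, 6.500, 1.500).
Jacobian J = [[2·r - 4, cos(q), 2·p - 2], [-1, 0, 2], [2·p, r, q + 2]].
At the point, J = [[1.000, 0.07074, -5.000], [-1.000, 0.000, 2.000], [-3.000, 2.500, 0.500]] (det J = 7.11095).
Solving J·Δ = −F gives Δ = (6.860, 7.596, 0.180).
Then the next iterate is (p, q, r)₁ = (5.360, 6.096, 2.680).

(5.360, 6.096, 2.680)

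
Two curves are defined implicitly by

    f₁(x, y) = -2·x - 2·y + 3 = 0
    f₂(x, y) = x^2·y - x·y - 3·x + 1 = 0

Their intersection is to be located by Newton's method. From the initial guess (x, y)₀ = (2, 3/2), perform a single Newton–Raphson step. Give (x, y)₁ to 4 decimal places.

At (2, 3/2): F = (-4.0000, -2.0000).
Jacobian J = [[-2, -2], [2·x·y - y - 3, x^2 - x]].
At the point, J = [[-2.0000, -2.0000], [1.5000, 2.0000]] (det J = -1.0000).
Solving J·Δ = −F gives Δ = (-12.0000, 10.0000).
Then the next iterate is (x, y)₁ = (-10.0000, 11.5000).

(-10.0000, 11.5000)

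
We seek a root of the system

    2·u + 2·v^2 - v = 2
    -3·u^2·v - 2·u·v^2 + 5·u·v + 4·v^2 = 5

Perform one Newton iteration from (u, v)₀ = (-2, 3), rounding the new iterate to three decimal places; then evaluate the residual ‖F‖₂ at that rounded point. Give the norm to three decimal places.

At (-2, 3): F = (9.000, 1.000).
Jacobian J = [[2, 4·v - 1], [-6·u·v - 2·v^2 + 5·v, -3·u^2 - 4·u·v + 5·u + 8·v]].
At the point, J = [[2.000, 11.000], [33.000, 26.000]] (det J = -311.000).
Solving J·Δ = −F gives Δ = (0.717, -0.949).
Then the next iterate is (u, v)₁ = (-1.283, 2.051).
Re-evaluating at (-1.283, 2.051): F = (1.79620, -0.66501), so ‖F‖₂ = 1.915.

1.915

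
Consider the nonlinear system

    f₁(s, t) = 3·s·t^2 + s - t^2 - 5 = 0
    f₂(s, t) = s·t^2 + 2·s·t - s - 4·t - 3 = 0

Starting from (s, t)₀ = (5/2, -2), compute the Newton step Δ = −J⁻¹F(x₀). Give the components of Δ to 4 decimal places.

(-1.0245, 0.3916)

At (5/2, -2): F = (23.5000, 2.5000).
Jacobian J = [[3·t^2 + 1, 6·s·t - 2·t], [t^2 + 2·t - 1, 2·s·t + 2·s - 4]].
At the point, J = [[13.0000, -26.0000], [-1.0000, -9.0000]] (det J = -143.0000).
Solving J·Δ = −F gives Δ = (-1.0245, 0.3916).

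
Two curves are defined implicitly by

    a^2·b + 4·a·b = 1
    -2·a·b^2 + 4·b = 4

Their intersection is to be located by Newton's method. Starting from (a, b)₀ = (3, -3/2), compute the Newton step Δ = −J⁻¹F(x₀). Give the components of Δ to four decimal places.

At (3, -3/2): F = (-32.5000, -23.5000).
Jacobian J = [[2·a·b + 4·b, a^2 + 4·a], [-2·b^2, -4·a·b + 4]].
At the point, J = [[-15.0000, 21.0000], [-4.5000, 22.0000]] (det J = -235.5000).
Solving J·Δ = −F gives Δ = (-0.9406, 0.8758).

(-0.9406, 0.8758)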